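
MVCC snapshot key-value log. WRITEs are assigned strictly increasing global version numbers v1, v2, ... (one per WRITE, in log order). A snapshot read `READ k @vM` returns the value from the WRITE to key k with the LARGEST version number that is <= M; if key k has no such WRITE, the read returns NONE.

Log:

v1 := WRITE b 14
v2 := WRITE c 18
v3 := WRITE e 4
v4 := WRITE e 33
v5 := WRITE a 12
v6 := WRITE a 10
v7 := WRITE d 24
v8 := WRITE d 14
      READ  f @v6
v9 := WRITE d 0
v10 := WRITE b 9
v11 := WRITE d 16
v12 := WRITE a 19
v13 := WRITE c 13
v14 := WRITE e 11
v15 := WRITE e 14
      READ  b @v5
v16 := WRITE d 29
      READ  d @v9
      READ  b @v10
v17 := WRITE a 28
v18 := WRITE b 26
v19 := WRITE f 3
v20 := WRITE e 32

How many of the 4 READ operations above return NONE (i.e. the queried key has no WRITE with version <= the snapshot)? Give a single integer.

Answer: 1

Derivation:
v1: WRITE b=14  (b history now [(1, 14)])
v2: WRITE c=18  (c history now [(2, 18)])
v3: WRITE e=4  (e history now [(3, 4)])
v4: WRITE e=33  (e history now [(3, 4), (4, 33)])
v5: WRITE a=12  (a history now [(5, 12)])
v6: WRITE a=10  (a history now [(5, 12), (6, 10)])
v7: WRITE d=24  (d history now [(7, 24)])
v8: WRITE d=14  (d history now [(7, 24), (8, 14)])
READ f @v6: history=[] -> no version <= 6 -> NONE
v9: WRITE d=0  (d history now [(7, 24), (8, 14), (9, 0)])
v10: WRITE b=9  (b history now [(1, 14), (10, 9)])
v11: WRITE d=16  (d history now [(7, 24), (8, 14), (9, 0), (11, 16)])
v12: WRITE a=19  (a history now [(5, 12), (6, 10), (12, 19)])
v13: WRITE c=13  (c history now [(2, 18), (13, 13)])
v14: WRITE e=11  (e history now [(3, 4), (4, 33), (14, 11)])
v15: WRITE e=14  (e history now [(3, 4), (4, 33), (14, 11), (15, 14)])
READ b @v5: history=[(1, 14), (10, 9)] -> pick v1 -> 14
v16: WRITE d=29  (d history now [(7, 24), (8, 14), (9, 0), (11, 16), (16, 29)])
READ d @v9: history=[(7, 24), (8, 14), (9, 0), (11, 16), (16, 29)] -> pick v9 -> 0
READ b @v10: history=[(1, 14), (10, 9)] -> pick v10 -> 9
v17: WRITE a=28  (a history now [(5, 12), (6, 10), (12, 19), (17, 28)])
v18: WRITE b=26  (b history now [(1, 14), (10, 9), (18, 26)])
v19: WRITE f=3  (f history now [(19, 3)])
v20: WRITE e=32  (e history now [(3, 4), (4, 33), (14, 11), (15, 14), (20, 32)])
Read results in order: ['NONE', '14', '0', '9']
NONE count = 1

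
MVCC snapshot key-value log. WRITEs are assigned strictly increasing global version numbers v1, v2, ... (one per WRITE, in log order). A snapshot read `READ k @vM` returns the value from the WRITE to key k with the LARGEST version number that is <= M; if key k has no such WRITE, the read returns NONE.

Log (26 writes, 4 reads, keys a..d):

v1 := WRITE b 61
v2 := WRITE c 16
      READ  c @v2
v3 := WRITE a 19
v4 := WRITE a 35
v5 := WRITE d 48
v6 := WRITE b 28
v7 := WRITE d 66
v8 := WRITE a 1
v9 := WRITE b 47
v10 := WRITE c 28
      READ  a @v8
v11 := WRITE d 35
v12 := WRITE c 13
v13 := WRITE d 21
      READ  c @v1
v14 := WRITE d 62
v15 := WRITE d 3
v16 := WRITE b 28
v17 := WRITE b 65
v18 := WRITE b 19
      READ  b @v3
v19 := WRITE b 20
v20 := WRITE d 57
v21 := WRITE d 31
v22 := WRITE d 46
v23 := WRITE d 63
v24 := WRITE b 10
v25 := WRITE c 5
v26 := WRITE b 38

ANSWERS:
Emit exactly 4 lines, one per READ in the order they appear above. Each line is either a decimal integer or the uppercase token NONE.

Answer: 16
1
NONE
61

Derivation:
v1: WRITE b=61  (b history now [(1, 61)])
v2: WRITE c=16  (c history now [(2, 16)])
READ c @v2: history=[(2, 16)] -> pick v2 -> 16
v3: WRITE a=19  (a history now [(3, 19)])
v4: WRITE a=35  (a history now [(3, 19), (4, 35)])
v5: WRITE d=48  (d history now [(5, 48)])
v6: WRITE b=28  (b history now [(1, 61), (6, 28)])
v7: WRITE d=66  (d history now [(5, 48), (7, 66)])
v8: WRITE a=1  (a history now [(3, 19), (4, 35), (8, 1)])
v9: WRITE b=47  (b history now [(1, 61), (6, 28), (9, 47)])
v10: WRITE c=28  (c history now [(2, 16), (10, 28)])
READ a @v8: history=[(3, 19), (4, 35), (8, 1)] -> pick v8 -> 1
v11: WRITE d=35  (d history now [(5, 48), (7, 66), (11, 35)])
v12: WRITE c=13  (c history now [(2, 16), (10, 28), (12, 13)])
v13: WRITE d=21  (d history now [(5, 48), (7, 66), (11, 35), (13, 21)])
READ c @v1: history=[(2, 16), (10, 28), (12, 13)] -> no version <= 1 -> NONE
v14: WRITE d=62  (d history now [(5, 48), (7, 66), (11, 35), (13, 21), (14, 62)])
v15: WRITE d=3  (d history now [(5, 48), (7, 66), (11, 35), (13, 21), (14, 62), (15, 3)])
v16: WRITE b=28  (b history now [(1, 61), (6, 28), (9, 47), (16, 28)])
v17: WRITE b=65  (b history now [(1, 61), (6, 28), (9, 47), (16, 28), (17, 65)])
v18: WRITE b=19  (b history now [(1, 61), (6, 28), (9, 47), (16, 28), (17, 65), (18, 19)])
READ b @v3: history=[(1, 61), (6, 28), (9, 47), (16, 28), (17, 65), (18, 19)] -> pick v1 -> 61
v19: WRITE b=20  (b history now [(1, 61), (6, 28), (9, 47), (16, 28), (17, 65), (18, 19), (19, 20)])
v20: WRITE d=57  (d history now [(5, 48), (7, 66), (11, 35), (13, 21), (14, 62), (15, 3), (20, 57)])
v21: WRITE d=31  (d history now [(5, 48), (7, 66), (11, 35), (13, 21), (14, 62), (15, 3), (20, 57), (21, 31)])
v22: WRITE d=46  (d history now [(5, 48), (7, 66), (11, 35), (13, 21), (14, 62), (15, 3), (20, 57), (21, 31), (22, 46)])
v23: WRITE d=63  (d history now [(5, 48), (7, 66), (11, 35), (13, 21), (14, 62), (15, 3), (20, 57), (21, 31), (22, 46), (23, 63)])
v24: WRITE b=10  (b history now [(1, 61), (6, 28), (9, 47), (16, 28), (17, 65), (18, 19), (19, 20), (24, 10)])
v25: WRITE c=5  (c history now [(2, 16), (10, 28), (12, 13), (25, 5)])
v26: WRITE b=38  (b history now [(1, 61), (6, 28), (9, 47), (16, 28), (17, 65), (18, 19), (19, 20), (24, 10), (26, 38)])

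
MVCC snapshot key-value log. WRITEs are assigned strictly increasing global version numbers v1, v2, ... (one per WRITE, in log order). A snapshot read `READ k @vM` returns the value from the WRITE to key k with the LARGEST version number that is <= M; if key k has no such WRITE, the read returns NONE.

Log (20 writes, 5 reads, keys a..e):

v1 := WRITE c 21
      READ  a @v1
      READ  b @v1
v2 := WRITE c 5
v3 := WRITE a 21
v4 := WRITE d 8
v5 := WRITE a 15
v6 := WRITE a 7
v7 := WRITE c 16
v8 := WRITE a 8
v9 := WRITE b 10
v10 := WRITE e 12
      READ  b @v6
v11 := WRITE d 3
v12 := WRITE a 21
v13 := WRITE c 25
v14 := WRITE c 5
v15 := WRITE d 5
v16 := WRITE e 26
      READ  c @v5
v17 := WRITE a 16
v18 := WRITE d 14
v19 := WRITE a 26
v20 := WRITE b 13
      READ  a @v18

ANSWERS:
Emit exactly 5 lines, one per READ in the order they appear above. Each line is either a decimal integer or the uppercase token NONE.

v1: WRITE c=21  (c history now [(1, 21)])
READ a @v1: history=[] -> no version <= 1 -> NONE
READ b @v1: history=[] -> no version <= 1 -> NONE
v2: WRITE c=5  (c history now [(1, 21), (2, 5)])
v3: WRITE a=21  (a history now [(3, 21)])
v4: WRITE d=8  (d history now [(4, 8)])
v5: WRITE a=15  (a history now [(3, 21), (5, 15)])
v6: WRITE a=7  (a history now [(3, 21), (5, 15), (6, 7)])
v7: WRITE c=16  (c history now [(1, 21), (2, 5), (7, 16)])
v8: WRITE a=8  (a history now [(3, 21), (5, 15), (6, 7), (8, 8)])
v9: WRITE b=10  (b history now [(9, 10)])
v10: WRITE e=12  (e history now [(10, 12)])
READ b @v6: history=[(9, 10)] -> no version <= 6 -> NONE
v11: WRITE d=3  (d history now [(4, 8), (11, 3)])
v12: WRITE a=21  (a history now [(3, 21), (5, 15), (6, 7), (8, 8), (12, 21)])
v13: WRITE c=25  (c history now [(1, 21), (2, 5), (7, 16), (13, 25)])
v14: WRITE c=5  (c history now [(1, 21), (2, 5), (7, 16), (13, 25), (14, 5)])
v15: WRITE d=5  (d history now [(4, 8), (11, 3), (15, 5)])
v16: WRITE e=26  (e history now [(10, 12), (16, 26)])
READ c @v5: history=[(1, 21), (2, 5), (7, 16), (13, 25), (14, 5)] -> pick v2 -> 5
v17: WRITE a=16  (a history now [(3, 21), (5, 15), (6, 7), (8, 8), (12, 21), (17, 16)])
v18: WRITE d=14  (d history now [(4, 8), (11, 3), (15, 5), (18, 14)])
v19: WRITE a=26  (a history now [(3, 21), (5, 15), (6, 7), (8, 8), (12, 21), (17, 16), (19, 26)])
v20: WRITE b=13  (b history now [(9, 10), (20, 13)])
READ a @v18: history=[(3, 21), (5, 15), (6, 7), (8, 8), (12, 21), (17, 16), (19, 26)] -> pick v17 -> 16

Answer: NONE
NONE
NONE
5
16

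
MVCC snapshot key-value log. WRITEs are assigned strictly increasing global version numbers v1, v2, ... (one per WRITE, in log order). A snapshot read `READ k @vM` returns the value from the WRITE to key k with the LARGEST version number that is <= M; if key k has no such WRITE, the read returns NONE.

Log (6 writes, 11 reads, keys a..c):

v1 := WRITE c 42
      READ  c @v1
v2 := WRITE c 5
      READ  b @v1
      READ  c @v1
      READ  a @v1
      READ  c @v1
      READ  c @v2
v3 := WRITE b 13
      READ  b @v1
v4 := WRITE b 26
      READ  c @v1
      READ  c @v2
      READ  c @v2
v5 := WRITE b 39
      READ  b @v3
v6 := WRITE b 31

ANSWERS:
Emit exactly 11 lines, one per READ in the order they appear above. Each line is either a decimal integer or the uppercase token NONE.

v1: WRITE c=42  (c history now [(1, 42)])
READ c @v1: history=[(1, 42)] -> pick v1 -> 42
v2: WRITE c=5  (c history now [(1, 42), (2, 5)])
READ b @v1: history=[] -> no version <= 1 -> NONE
READ c @v1: history=[(1, 42), (2, 5)] -> pick v1 -> 42
READ a @v1: history=[] -> no version <= 1 -> NONE
READ c @v1: history=[(1, 42), (2, 5)] -> pick v1 -> 42
READ c @v2: history=[(1, 42), (2, 5)] -> pick v2 -> 5
v3: WRITE b=13  (b history now [(3, 13)])
READ b @v1: history=[(3, 13)] -> no version <= 1 -> NONE
v4: WRITE b=26  (b history now [(3, 13), (4, 26)])
READ c @v1: history=[(1, 42), (2, 5)] -> pick v1 -> 42
READ c @v2: history=[(1, 42), (2, 5)] -> pick v2 -> 5
READ c @v2: history=[(1, 42), (2, 5)] -> pick v2 -> 5
v5: WRITE b=39  (b history now [(3, 13), (4, 26), (5, 39)])
READ b @v3: history=[(3, 13), (4, 26), (5, 39)] -> pick v3 -> 13
v6: WRITE b=31  (b history now [(3, 13), (4, 26), (5, 39), (6, 31)])

Answer: 42
NONE
42
NONE
42
5
NONE
42
5
5
13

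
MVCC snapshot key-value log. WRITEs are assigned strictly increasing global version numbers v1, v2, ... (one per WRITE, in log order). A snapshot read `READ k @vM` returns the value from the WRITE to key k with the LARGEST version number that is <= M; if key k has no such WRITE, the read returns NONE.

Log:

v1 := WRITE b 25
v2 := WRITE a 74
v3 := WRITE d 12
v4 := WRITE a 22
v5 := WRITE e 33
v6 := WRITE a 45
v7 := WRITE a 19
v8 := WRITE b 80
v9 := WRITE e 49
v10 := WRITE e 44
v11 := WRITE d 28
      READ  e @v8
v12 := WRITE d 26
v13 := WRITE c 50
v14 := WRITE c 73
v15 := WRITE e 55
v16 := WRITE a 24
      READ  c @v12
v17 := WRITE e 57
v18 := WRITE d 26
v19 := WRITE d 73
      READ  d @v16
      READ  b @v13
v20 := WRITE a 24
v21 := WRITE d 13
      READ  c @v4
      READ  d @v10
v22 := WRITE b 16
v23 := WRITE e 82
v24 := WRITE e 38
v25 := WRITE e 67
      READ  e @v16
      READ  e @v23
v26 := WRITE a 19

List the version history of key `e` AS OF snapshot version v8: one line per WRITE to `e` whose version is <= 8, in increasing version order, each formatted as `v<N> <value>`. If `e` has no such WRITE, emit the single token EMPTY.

Scan writes for key=e with version <= 8:
  v1 WRITE b 25 -> skip
  v2 WRITE a 74 -> skip
  v3 WRITE d 12 -> skip
  v4 WRITE a 22 -> skip
  v5 WRITE e 33 -> keep
  v6 WRITE a 45 -> skip
  v7 WRITE a 19 -> skip
  v8 WRITE b 80 -> skip
  v9 WRITE e 49 -> drop (> snap)
  v10 WRITE e 44 -> drop (> snap)
  v11 WRITE d 28 -> skip
  v12 WRITE d 26 -> skip
  v13 WRITE c 50 -> skip
  v14 WRITE c 73 -> skip
  v15 WRITE e 55 -> drop (> snap)
  v16 WRITE a 24 -> skip
  v17 WRITE e 57 -> drop (> snap)
  v18 WRITE d 26 -> skip
  v19 WRITE d 73 -> skip
  v20 WRITE a 24 -> skip
  v21 WRITE d 13 -> skip
  v22 WRITE b 16 -> skip
  v23 WRITE e 82 -> drop (> snap)
  v24 WRITE e 38 -> drop (> snap)
  v25 WRITE e 67 -> drop (> snap)
  v26 WRITE a 19 -> skip
Collected: [(5, 33)]

Answer: v5 33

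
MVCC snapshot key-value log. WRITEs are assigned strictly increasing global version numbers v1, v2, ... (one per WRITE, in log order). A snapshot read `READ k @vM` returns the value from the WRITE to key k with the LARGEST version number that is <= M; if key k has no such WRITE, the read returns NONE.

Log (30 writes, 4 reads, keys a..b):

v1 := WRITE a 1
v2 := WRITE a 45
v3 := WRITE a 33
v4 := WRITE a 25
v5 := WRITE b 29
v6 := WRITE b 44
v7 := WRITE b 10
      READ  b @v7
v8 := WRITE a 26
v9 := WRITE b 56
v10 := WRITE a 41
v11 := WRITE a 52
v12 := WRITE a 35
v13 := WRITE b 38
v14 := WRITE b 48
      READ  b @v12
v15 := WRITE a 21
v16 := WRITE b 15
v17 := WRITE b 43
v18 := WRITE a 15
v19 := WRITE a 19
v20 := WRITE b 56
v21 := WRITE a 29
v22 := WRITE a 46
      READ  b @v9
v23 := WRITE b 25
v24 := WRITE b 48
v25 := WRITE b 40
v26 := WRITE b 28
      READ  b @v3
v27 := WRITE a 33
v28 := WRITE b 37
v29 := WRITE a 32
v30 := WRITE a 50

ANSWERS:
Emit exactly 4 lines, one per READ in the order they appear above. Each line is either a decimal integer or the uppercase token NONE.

Answer: 10
56
56
NONE

Derivation:
v1: WRITE a=1  (a history now [(1, 1)])
v2: WRITE a=45  (a history now [(1, 1), (2, 45)])
v3: WRITE a=33  (a history now [(1, 1), (2, 45), (3, 33)])
v4: WRITE a=25  (a history now [(1, 1), (2, 45), (3, 33), (4, 25)])
v5: WRITE b=29  (b history now [(5, 29)])
v6: WRITE b=44  (b history now [(5, 29), (6, 44)])
v7: WRITE b=10  (b history now [(5, 29), (6, 44), (7, 10)])
READ b @v7: history=[(5, 29), (6, 44), (7, 10)] -> pick v7 -> 10
v8: WRITE a=26  (a history now [(1, 1), (2, 45), (3, 33), (4, 25), (8, 26)])
v9: WRITE b=56  (b history now [(5, 29), (6, 44), (7, 10), (9, 56)])
v10: WRITE a=41  (a history now [(1, 1), (2, 45), (3, 33), (4, 25), (8, 26), (10, 41)])
v11: WRITE a=52  (a history now [(1, 1), (2, 45), (3, 33), (4, 25), (8, 26), (10, 41), (11, 52)])
v12: WRITE a=35  (a history now [(1, 1), (2, 45), (3, 33), (4, 25), (8, 26), (10, 41), (11, 52), (12, 35)])
v13: WRITE b=38  (b history now [(5, 29), (6, 44), (7, 10), (9, 56), (13, 38)])
v14: WRITE b=48  (b history now [(5, 29), (6, 44), (7, 10), (9, 56), (13, 38), (14, 48)])
READ b @v12: history=[(5, 29), (6, 44), (7, 10), (9, 56), (13, 38), (14, 48)] -> pick v9 -> 56
v15: WRITE a=21  (a history now [(1, 1), (2, 45), (3, 33), (4, 25), (8, 26), (10, 41), (11, 52), (12, 35), (15, 21)])
v16: WRITE b=15  (b history now [(5, 29), (6, 44), (7, 10), (9, 56), (13, 38), (14, 48), (16, 15)])
v17: WRITE b=43  (b history now [(5, 29), (6, 44), (7, 10), (9, 56), (13, 38), (14, 48), (16, 15), (17, 43)])
v18: WRITE a=15  (a history now [(1, 1), (2, 45), (3, 33), (4, 25), (8, 26), (10, 41), (11, 52), (12, 35), (15, 21), (18, 15)])
v19: WRITE a=19  (a history now [(1, 1), (2, 45), (3, 33), (4, 25), (8, 26), (10, 41), (11, 52), (12, 35), (15, 21), (18, 15), (19, 19)])
v20: WRITE b=56  (b history now [(5, 29), (6, 44), (7, 10), (9, 56), (13, 38), (14, 48), (16, 15), (17, 43), (20, 56)])
v21: WRITE a=29  (a history now [(1, 1), (2, 45), (3, 33), (4, 25), (8, 26), (10, 41), (11, 52), (12, 35), (15, 21), (18, 15), (19, 19), (21, 29)])
v22: WRITE a=46  (a history now [(1, 1), (2, 45), (3, 33), (4, 25), (8, 26), (10, 41), (11, 52), (12, 35), (15, 21), (18, 15), (19, 19), (21, 29), (22, 46)])
READ b @v9: history=[(5, 29), (6, 44), (7, 10), (9, 56), (13, 38), (14, 48), (16, 15), (17, 43), (20, 56)] -> pick v9 -> 56
v23: WRITE b=25  (b history now [(5, 29), (6, 44), (7, 10), (9, 56), (13, 38), (14, 48), (16, 15), (17, 43), (20, 56), (23, 25)])
v24: WRITE b=48  (b history now [(5, 29), (6, 44), (7, 10), (9, 56), (13, 38), (14, 48), (16, 15), (17, 43), (20, 56), (23, 25), (24, 48)])
v25: WRITE b=40  (b history now [(5, 29), (6, 44), (7, 10), (9, 56), (13, 38), (14, 48), (16, 15), (17, 43), (20, 56), (23, 25), (24, 48), (25, 40)])
v26: WRITE b=28  (b history now [(5, 29), (6, 44), (7, 10), (9, 56), (13, 38), (14, 48), (16, 15), (17, 43), (20, 56), (23, 25), (24, 48), (25, 40), (26, 28)])
READ b @v3: history=[(5, 29), (6, 44), (7, 10), (9, 56), (13, 38), (14, 48), (16, 15), (17, 43), (20, 56), (23, 25), (24, 48), (25, 40), (26, 28)] -> no version <= 3 -> NONE
v27: WRITE a=33  (a history now [(1, 1), (2, 45), (3, 33), (4, 25), (8, 26), (10, 41), (11, 52), (12, 35), (15, 21), (18, 15), (19, 19), (21, 29), (22, 46), (27, 33)])
v28: WRITE b=37  (b history now [(5, 29), (6, 44), (7, 10), (9, 56), (13, 38), (14, 48), (16, 15), (17, 43), (20, 56), (23, 25), (24, 48), (25, 40), (26, 28), (28, 37)])
v29: WRITE a=32  (a history now [(1, 1), (2, 45), (3, 33), (4, 25), (8, 26), (10, 41), (11, 52), (12, 35), (15, 21), (18, 15), (19, 19), (21, 29), (22, 46), (27, 33), (29, 32)])
v30: WRITE a=50  (a history now [(1, 1), (2, 45), (3, 33), (4, 25), (8, 26), (10, 41), (11, 52), (12, 35), (15, 21), (18, 15), (19, 19), (21, 29), (22, 46), (27, 33), (29, 32), (30, 50)])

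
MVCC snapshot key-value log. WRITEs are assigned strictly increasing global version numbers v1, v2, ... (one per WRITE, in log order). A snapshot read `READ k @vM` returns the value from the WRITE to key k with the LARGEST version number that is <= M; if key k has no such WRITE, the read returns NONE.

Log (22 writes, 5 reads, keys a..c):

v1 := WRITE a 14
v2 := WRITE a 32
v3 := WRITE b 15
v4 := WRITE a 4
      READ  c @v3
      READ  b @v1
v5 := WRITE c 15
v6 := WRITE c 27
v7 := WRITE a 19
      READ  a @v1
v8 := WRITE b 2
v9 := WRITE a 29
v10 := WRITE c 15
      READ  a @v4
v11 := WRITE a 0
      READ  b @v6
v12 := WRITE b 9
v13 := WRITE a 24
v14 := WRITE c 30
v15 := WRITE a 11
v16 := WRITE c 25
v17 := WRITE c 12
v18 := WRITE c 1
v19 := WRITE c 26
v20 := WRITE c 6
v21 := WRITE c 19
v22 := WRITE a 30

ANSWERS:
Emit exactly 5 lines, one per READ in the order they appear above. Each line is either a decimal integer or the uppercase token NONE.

Answer: NONE
NONE
14
4
15

Derivation:
v1: WRITE a=14  (a history now [(1, 14)])
v2: WRITE a=32  (a history now [(1, 14), (2, 32)])
v3: WRITE b=15  (b history now [(3, 15)])
v4: WRITE a=4  (a history now [(1, 14), (2, 32), (4, 4)])
READ c @v3: history=[] -> no version <= 3 -> NONE
READ b @v1: history=[(3, 15)] -> no version <= 1 -> NONE
v5: WRITE c=15  (c history now [(5, 15)])
v6: WRITE c=27  (c history now [(5, 15), (6, 27)])
v7: WRITE a=19  (a history now [(1, 14), (2, 32), (4, 4), (7, 19)])
READ a @v1: history=[(1, 14), (2, 32), (4, 4), (7, 19)] -> pick v1 -> 14
v8: WRITE b=2  (b history now [(3, 15), (8, 2)])
v9: WRITE a=29  (a history now [(1, 14), (2, 32), (4, 4), (7, 19), (9, 29)])
v10: WRITE c=15  (c history now [(5, 15), (6, 27), (10, 15)])
READ a @v4: history=[(1, 14), (2, 32), (4, 4), (7, 19), (9, 29)] -> pick v4 -> 4
v11: WRITE a=0  (a history now [(1, 14), (2, 32), (4, 4), (7, 19), (9, 29), (11, 0)])
READ b @v6: history=[(3, 15), (8, 2)] -> pick v3 -> 15
v12: WRITE b=9  (b history now [(3, 15), (8, 2), (12, 9)])
v13: WRITE a=24  (a history now [(1, 14), (2, 32), (4, 4), (7, 19), (9, 29), (11, 0), (13, 24)])
v14: WRITE c=30  (c history now [(5, 15), (6, 27), (10, 15), (14, 30)])
v15: WRITE a=11  (a history now [(1, 14), (2, 32), (4, 4), (7, 19), (9, 29), (11, 0), (13, 24), (15, 11)])
v16: WRITE c=25  (c history now [(5, 15), (6, 27), (10, 15), (14, 30), (16, 25)])
v17: WRITE c=12  (c history now [(5, 15), (6, 27), (10, 15), (14, 30), (16, 25), (17, 12)])
v18: WRITE c=1  (c history now [(5, 15), (6, 27), (10, 15), (14, 30), (16, 25), (17, 12), (18, 1)])
v19: WRITE c=26  (c history now [(5, 15), (6, 27), (10, 15), (14, 30), (16, 25), (17, 12), (18, 1), (19, 26)])
v20: WRITE c=6  (c history now [(5, 15), (6, 27), (10, 15), (14, 30), (16, 25), (17, 12), (18, 1), (19, 26), (20, 6)])
v21: WRITE c=19  (c history now [(5, 15), (6, 27), (10, 15), (14, 30), (16, 25), (17, 12), (18, 1), (19, 26), (20, 6), (21, 19)])
v22: WRITE a=30  (a history now [(1, 14), (2, 32), (4, 4), (7, 19), (9, 29), (11, 0), (13, 24), (15, 11), (22, 30)])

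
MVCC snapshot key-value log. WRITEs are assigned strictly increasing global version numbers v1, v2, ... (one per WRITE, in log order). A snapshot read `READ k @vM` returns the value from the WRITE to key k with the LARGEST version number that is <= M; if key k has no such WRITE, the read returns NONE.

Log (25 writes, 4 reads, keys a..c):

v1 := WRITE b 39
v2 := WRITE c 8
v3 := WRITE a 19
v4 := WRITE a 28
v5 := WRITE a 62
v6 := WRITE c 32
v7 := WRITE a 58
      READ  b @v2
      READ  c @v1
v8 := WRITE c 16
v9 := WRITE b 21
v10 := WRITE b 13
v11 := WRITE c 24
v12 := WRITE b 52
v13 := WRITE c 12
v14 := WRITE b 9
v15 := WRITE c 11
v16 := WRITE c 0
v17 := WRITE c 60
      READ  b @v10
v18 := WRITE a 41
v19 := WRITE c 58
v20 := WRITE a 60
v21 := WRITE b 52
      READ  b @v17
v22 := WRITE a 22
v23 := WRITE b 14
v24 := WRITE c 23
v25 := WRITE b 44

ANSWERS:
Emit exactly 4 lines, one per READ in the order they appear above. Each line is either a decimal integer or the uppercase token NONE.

v1: WRITE b=39  (b history now [(1, 39)])
v2: WRITE c=8  (c history now [(2, 8)])
v3: WRITE a=19  (a history now [(3, 19)])
v4: WRITE a=28  (a history now [(3, 19), (4, 28)])
v5: WRITE a=62  (a history now [(3, 19), (4, 28), (5, 62)])
v6: WRITE c=32  (c history now [(2, 8), (6, 32)])
v7: WRITE a=58  (a history now [(3, 19), (4, 28), (5, 62), (7, 58)])
READ b @v2: history=[(1, 39)] -> pick v1 -> 39
READ c @v1: history=[(2, 8), (6, 32)] -> no version <= 1 -> NONE
v8: WRITE c=16  (c history now [(2, 8), (6, 32), (8, 16)])
v9: WRITE b=21  (b history now [(1, 39), (9, 21)])
v10: WRITE b=13  (b history now [(1, 39), (9, 21), (10, 13)])
v11: WRITE c=24  (c history now [(2, 8), (6, 32), (8, 16), (11, 24)])
v12: WRITE b=52  (b history now [(1, 39), (9, 21), (10, 13), (12, 52)])
v13: WRITE c=12  (c history now [(2, 8), (6, 32), (8, 16), (11, 24), (13, 12)])
v14: WRITE b=9  (b history now [(1, 39), (9, 21), (10, 13), (12, 52), (14, 9)])
v15: WRITE c=11  (c history now [(2, 8), (6, 32), (8, 16), (11, 24), (13, 12), (15, 11)])
v16: WRITE c=0  (c history now [(2, 8), (6, 32), (8, 16), (11, 24), (13, 12), (15, 11), (16, 0)])
v17: WRITE c=60  (c history now [(2, 8), (6, 32), (8, 16), (11, 24), (13, 12), (15, 11), (16, 0), (17, 60)])
READ b @v10: history=[(1, 39), (9, 21), (10, 13), (12, 52), (14, 9)] -> pick v10 -> 13
v18: WRITE a=41  (a history now [(3, 19), (4, 28), (5, 62), (7, 58), (18, 41)])
v19: WRITE c=58  (c history now [(2, 8), (6, 32), (8, 16), (11, 24), (13, 12), (15, 11), (16, 0), (17, 60), (19, 58)])
v20: WRITE a=60  (a history now [(3, 19), (4, 28), (5, 62), (7, 58), (18, 41), (20, 60)])
v21: WRITE b=52  (b history now [(1, 39), (9, 21), (10, 13), (12, 52), (14, 9), (21, 52)])
READ b @v17: history=[(1, 39), (9, 21), (10, 13), (12, 52), (14, 9), (21, 52)] -> pick v14 -> 9
v22: WRITE a=22  (a history now [(3, 19), (4, 28), (5, 62), (7, 58), (18, 41), (20, 60), (22, 22)])
v23: WRITE b=14  (b history now [(1, 39), (9, 21), (10, 13), (12, 52), (14, 9), (21, 52), (23, 14)])
v24: WRITE c=23  (c history now [(2, 8), (6, 32), (8, 16), (11, 24), (13, 12), (15, 11), (16, 0), (17, 60), (19, 58), (24, 23)])
v25: WRITE b=44  (b history now [(1, 39), (9, 21), (10, 13), (12, 52), (14, 9), (21, 52), (23, 14), (25, 44)])

Answer: 39
NONE
13
9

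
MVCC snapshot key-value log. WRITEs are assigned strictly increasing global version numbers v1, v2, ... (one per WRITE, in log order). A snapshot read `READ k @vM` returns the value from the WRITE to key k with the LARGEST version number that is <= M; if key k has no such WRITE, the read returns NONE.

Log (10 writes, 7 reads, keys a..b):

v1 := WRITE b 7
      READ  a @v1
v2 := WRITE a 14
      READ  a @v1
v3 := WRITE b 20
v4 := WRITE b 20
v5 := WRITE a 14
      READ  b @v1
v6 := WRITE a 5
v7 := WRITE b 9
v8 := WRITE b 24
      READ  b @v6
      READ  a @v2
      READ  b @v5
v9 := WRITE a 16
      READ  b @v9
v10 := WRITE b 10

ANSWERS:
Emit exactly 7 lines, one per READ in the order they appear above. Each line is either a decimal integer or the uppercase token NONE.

Answer: NONE
NONE
7
20
14
20
24

Derivation:
v1: WRITE b=7  (b history now [(1, 7)])
READ a @v1: history=[] -> no version <= 1 -> NONE
v2: WRITE a=14  (a history now [(2, 14)])
READ a @v1: history=[(2, 14)] -> no version <= 1 -> NONE
v3: WRITE b=20  (b history now [(1, 7), (3, 20)])
v4: WRITE b=20  (b history now [(1, 7), (3, 20), (4, 20)])
v5: WRITE a=14  (a history now [(2, 14), (5, 14)])
READ b @v1: history=[(1, 7), (3, 20), (4, 20)] -> pick v1 -> 7
v6: WRITE a=5  (a history now [(2, 14), (5, 14), (6, 5)])
v7: WRITE b=9  (b history now [(1, 7), (3, 20), (4, 20), (7, 9)])
v8: WRITE b=24  (b history now [(1, 7), (3, 20), (4, 20), (7, 9), (8, 24)])
READ b @v6: history=[(1, 7), (3, 20), (4, 20), (7, 9), (8, 24)] -> pick v4 -> 20
READ a @v2: history=[(2, 14), (5, 14), (6, 5)] -> pick v2 -> 14
READ b @v5: history=[(1, 7), (3, 20), (4, 20), (7, 9), (8, 24)] -> pick v4 -> 20
v9: WRITE a=16  (a history now [(2, 14), (5, 14), (6, 5), (9, 16)])
READ b @v9: history=[(1, 7), (3, 20), (4, 20), (7, 9), (8, 24)] -> pick v8 -> 24
v10: WRITE b=10  (b history now [(1, 7), (3, 20), (4, 20), (7, 9), (8, 24), (10, 10)])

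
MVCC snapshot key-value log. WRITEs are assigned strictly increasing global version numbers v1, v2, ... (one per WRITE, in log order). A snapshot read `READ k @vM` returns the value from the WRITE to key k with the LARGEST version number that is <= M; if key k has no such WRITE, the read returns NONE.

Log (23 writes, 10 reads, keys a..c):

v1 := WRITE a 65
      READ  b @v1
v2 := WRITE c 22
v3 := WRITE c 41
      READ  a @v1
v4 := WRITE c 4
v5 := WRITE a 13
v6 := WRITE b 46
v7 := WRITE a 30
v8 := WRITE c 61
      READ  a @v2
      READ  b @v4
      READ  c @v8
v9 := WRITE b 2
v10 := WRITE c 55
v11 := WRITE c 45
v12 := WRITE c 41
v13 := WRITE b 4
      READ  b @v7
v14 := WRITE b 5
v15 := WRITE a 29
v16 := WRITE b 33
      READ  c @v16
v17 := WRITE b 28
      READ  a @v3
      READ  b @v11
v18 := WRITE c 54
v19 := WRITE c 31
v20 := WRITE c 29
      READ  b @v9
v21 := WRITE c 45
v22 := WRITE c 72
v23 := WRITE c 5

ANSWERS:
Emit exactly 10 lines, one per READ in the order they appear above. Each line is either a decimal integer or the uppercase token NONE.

v1: WRITE a=65  (a history now [(1, 65)])
READ b @v1: history=[] -> no version <= 1 -> NONE
v2: WRITE c=22  (c history now [(2, 22)])
v3: WRITE c=41  (c history now [(2, 22), (3, 41)])
READ a @v1: history=[(1, 65)] -> pick v1 -> 65
v4: WRITE c=4  (c history now [(2, 22), (3, 41), (4, 4)])
v5: WRITE a=13  (a history now [(1, 65), (5, 13)])
v6: WRITE b=46  (b history now [(6, 46)])
v7: WRITE a=30  (a history now [(1, 65), (5, 13), (7, 30)])
v8: WRITE c=61  (c history now [(2, 22), (3, 41), (4, 4), (8, 61)])
READ a @v2: history=[(1, 65), (5, 13), (7, 30)] -> pick v1 -> 65
READ b @v4: history=[(6, 46)] -> no version <= 4 -> NONE
READ c @v8: history=[(2, 22), (3, 41), (4, 4), (8, 61)] -> pick v8 -> 61
v9: WRITE b=2  (b history now [(6, 46), (9, 2)])
v10: WRITE c=55  (c history now [(2, 22), (3, 41), (4, 4), (8, 61), (10, 55)])
v11: WRITE c=45  (c history now [(2, 22), (3, 41), (4, 4), (8, 61), (10, 55), (11, 45)])
v12: WRITE c=41  (c history now [(2, 22), (3, 41), (4, 4), (8, 61), (10, 55), (11, 45), (12, 41)])
v13: WRITE b=4  (b history now [(6, 46), (9, 2), (13, 4)])
READ b @v7: history=[(6, 46), (9, 2), (13, 4)] -> pick v6 -> 46
v14: WRITE b=5  (b history now [(6, 46), (9, 2), (13, 4), (14, 5)])
v15: WRITE a=29  (a history now [(1, 65), (5, 13), (7, 30), (15, 29)])
v16: WRITE b=33  (b history now [(6, 46), (9, 2), (13, 4), (14, 5), (16, 33)])
READ c @v16: history=[(2, 22), (3, 41), (4, 4), (8, 61), (10, 55), (11, 45), (12, 41)] -> pick v12 -> 41
v17: WRITE b=28  (b history now [(6, 46), (9, 2), (13, 4), (14, 5), (16, 33), (17, 28)])
READ a @v3: history=[(1, 65), (5, 13), (7, 30), (15, 29)] -> pick v1 -> 65
READ b @v11: history=[(6, 46), (9, 2), (13, 4), (14, 5), (16, 33), (17, 28)] -> pick v9 -> 2
v18: WRITE c=54  (c history now [(2, 22), (3, 41), (4, 4), (8, 61), (10, 55), (11, 45), (12, 41), (18, 54)])
v19: WRITE c=31  (c history now [(2, 22), (3, 41), (4, 4), (8, 61), (10, 55), (11, 45), (12, 41), (18, 54), (19, 31)])
v20: WRITE c=29  (c history now [(2, 22), (3, 41), (4, 4), (8, 61), (10, 55), (11, 45), (12, 41), (18, 54), (19, 31), (20, 29)])
READ b @v9: history=[(6, 46), (9, 2), (13, 4), (14, 5), (16, 33), (17, 28)] -> pick v9 -> 2
v21: WRITE c=45  (c history now [(2, 22), (3, 41), (4, 4), (8, 61), (10, 55), (11, 45), (12, 41), (18, 54), (19, 31), (20, 29), (21, 45)])
v22: WRITE c=72  (c history now [(2, 22), (3, 41), (4, 4), (8, 61), (10, 55), (11, 45), (12, 41), (18, 54), (19, 31), (20, 29), (21, 45), (22, 72)])
v23: WRITE c=5  (c history now [(2, 22), (3, 41), (4, 4), (8, 61), (10, 55), (11, 45), (12, 41), (18, 54), (19, 31), (20, 29), (21, 45), (22, 72), (23, 5)])

Answer: NONE
65
65
NONE
61
46
41
65
2
2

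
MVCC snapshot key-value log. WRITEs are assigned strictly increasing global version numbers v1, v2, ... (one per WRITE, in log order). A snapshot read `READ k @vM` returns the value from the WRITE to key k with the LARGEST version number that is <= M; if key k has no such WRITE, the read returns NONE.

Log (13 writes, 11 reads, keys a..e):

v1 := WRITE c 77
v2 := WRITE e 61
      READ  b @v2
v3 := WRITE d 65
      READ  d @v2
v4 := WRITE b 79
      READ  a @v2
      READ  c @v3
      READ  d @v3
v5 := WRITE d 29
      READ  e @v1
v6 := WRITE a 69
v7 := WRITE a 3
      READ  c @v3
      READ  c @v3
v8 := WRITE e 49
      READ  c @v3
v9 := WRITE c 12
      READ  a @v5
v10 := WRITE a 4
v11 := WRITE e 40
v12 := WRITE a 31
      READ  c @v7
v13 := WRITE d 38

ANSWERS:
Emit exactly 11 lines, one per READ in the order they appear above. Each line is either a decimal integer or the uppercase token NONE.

v1: WRITE c=77  (c history now [(1, 77)])
v2: WRITE e=61  (e history now [(2, 61)])
READ b @v2: history=[] -> no version <= 2 -> NONE
v3: WRITE d=65  (d history now [(3, 65)])
READ d @v2: history=[(3, 65)] -> no version <= 2 -> NONE
v4: WRITE b=79  (b history now [(4, 79)])
READ a @v2: history=[] -> no version <= 2 -> NONE
READ c @v3: history=[(1, 77)] -> pick v1 -> 77
READ d @v3: history=[(3, 65)] -> pick v3 -> 65
v5: WRITE d=29  (d history now [(3, 65), (5, 29)])
READ e @v1: history=[(2, 61)] -> no version <= 1 -> NONE
v6: WRITE a=69  (a history now [(6, 69)])
v7: WRITE a=3  (a history now [(6, 69), (7, 3)])
READ c @v3: history=[(1, 77)] -> pick v1 -> 77
READ c @v3: history=[(1, 77)] -> pick v1 -> 77
v8: WRITE e=49  (e history now [(2, 61), (8, 49)])
READ c @v3: history=[(1, 77)] -> pick v1 -> 77
v9: WRITE c=12  (c history now [(1, 77), (9, 12)])
READ a @v5: history=[(6, 69), (7, 3)] -> no version <= 5 -> NONE
v10: WRITE a=4  (a history now [(6, 69), (7, 3), (10, 4)])
v11: WRITE e=40  (e history now [(2, 61), (8, 49), (11, 40)])
v12: WRITE a=31  (a history now [(6, 69), (7, 3), (10, 4), (12, 31)])
READ c @v7: history=[(1, 77), (9, 12)] -> pick v1 -> 77
v13: WRITE d=38  (d history now [(3, 65), (5, 29), (13, 38)])

Answer: NONE
NONE
NONE
77
65
NONE
77
77
77
NONE
77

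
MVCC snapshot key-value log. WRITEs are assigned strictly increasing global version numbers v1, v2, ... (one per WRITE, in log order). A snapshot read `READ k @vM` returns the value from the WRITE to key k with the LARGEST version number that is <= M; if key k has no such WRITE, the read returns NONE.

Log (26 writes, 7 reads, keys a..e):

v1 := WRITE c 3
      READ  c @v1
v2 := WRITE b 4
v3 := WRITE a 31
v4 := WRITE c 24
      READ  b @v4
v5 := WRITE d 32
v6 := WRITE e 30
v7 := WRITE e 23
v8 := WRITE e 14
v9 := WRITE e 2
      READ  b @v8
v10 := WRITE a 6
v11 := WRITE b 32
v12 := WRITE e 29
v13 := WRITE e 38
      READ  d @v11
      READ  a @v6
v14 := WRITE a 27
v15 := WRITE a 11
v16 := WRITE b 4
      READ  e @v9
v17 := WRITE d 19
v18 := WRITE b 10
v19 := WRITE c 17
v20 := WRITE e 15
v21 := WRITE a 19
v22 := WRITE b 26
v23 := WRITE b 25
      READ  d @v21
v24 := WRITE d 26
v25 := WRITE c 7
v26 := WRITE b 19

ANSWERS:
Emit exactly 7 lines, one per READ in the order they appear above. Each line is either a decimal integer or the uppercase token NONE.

Answer: 3
4
4
32
31
2
19

Derivation:
v1: WRITE c=3  (c history now [(1, 3)])
READ c @v1: history=[(1, 3)] -> pick v1 -> 3
v2: WRITE b=4  (b history now [(2, 4)])
v3: WRITE a=31  (a history now [(3, 31)])
v4: WRITE c=24  (c history now [(1, 3), (4, 24)])
READ b @v4: history=[(2, 4)] -> pick v2 -> 4
v5: WRITE d=32  (d history now [(5, 32)])
v6: WRITE e=30  (e history now [(6, 30)])
v7: WRITE e=23  (e history now [(6, 30), (7, 23)])
v8: WRITE e=14  (e history now [(6, 30), (7, 23), (8, 14)])
v9: WRITE e=2  (e history now [(6, 30), (7, 23), (8, 14), (9, 2)])
READ b @v8: history=[(2, 4)] -> pick v2 -> 4
v10: WRITE a=6  (a history now [(3, 31), (10, 6)])
v11: WRITE b=32  (b history now [(2, 4), (11, 32)])
v12: WRITE e=29  (e history now [(6, 30), (7, 23), (8, 14), (9, 2), (12, 29)])
v13: WRITE e=38  (e history now [(6, 30), (7, 23), (8, 14), (9, 2), (12, 29), (13, 38)])
READ d @v11: history=[(5, 32)] -> pick v5 -> 32
READ a @v6: history=[(3, 31), (10, 6)] -> pick v3 -> 31
v14: WRITE a=27  (a history now [(3, 31), (10, 6), (14, 27)])
v15: WRITE a=11  (a history now [(3, 31), (10, 6), (14, 27), (15, 11)])
v16: WRITE b=4  (b history now [(2, 4), (11, 32), (16, 4)])
READ e @v9: history=[(6, 30), (7, 23), (8, 14), (9, 2), (12, 29), (13, 38)] -> pick v9 -> 2
v17: WRITE d=19  (d history now [(5, 32), (17, 19)])
v18: WRITE b=10  (b history now [(2, 4), (11, 32), (16, 4), (18, 10)])
v19: WRITE c=17  (c history now [(1, 3), (4, 24), (19, 17)])
v20: WRITE e=15  (e history now [(6, 30), (7, 23), (8, 14), (9, 2), (12, 29), (13, 38), (20, 15)])
v21: WRITE a=19  (a history now [(3, 31), (10, 6), (14, 27), (15, 11), (21, 19)])
v22: WRITE b=26  (b history now [(2, 4), (11, 32), (16, 4), (18, 10), (22, 26)])
v23: WRITE b=25  (b history now [(2, 4), (11, 32), (16, 4), (18, 10), (22, 26), (23, 25)])
READ d @v21: history=[(5, 32), (17, 19)] -> pick v17 -> 19
v24: WRITE d=26  (d history now [(5, 32), (17, 19), (24, 26)])
v25: WRITE c=7  (c history now [(1, 3), (4, 24), (19, 17), (25, 7)])
v26: WRITE b=19  (b history now [(2, 4), (11, 32), (16, 4), (18, 10), (22, 26), (23, 25), (26, 19)])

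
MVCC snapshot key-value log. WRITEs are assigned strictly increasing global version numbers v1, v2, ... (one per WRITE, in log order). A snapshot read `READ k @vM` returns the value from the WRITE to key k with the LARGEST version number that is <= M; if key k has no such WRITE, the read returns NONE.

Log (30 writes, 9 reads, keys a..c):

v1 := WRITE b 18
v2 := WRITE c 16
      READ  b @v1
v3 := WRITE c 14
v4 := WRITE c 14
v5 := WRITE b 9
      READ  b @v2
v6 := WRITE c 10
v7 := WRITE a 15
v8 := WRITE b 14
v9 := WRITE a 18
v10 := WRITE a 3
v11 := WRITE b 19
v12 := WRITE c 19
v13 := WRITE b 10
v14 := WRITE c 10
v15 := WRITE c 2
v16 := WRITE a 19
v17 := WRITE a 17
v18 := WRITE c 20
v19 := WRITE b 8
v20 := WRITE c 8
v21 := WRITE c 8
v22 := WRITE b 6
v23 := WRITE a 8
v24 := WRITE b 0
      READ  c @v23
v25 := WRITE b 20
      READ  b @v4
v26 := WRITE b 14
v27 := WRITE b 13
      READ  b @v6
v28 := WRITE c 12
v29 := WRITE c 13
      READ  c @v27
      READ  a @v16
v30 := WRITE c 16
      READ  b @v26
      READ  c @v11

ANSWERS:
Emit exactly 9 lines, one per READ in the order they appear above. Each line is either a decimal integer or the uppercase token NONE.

v1: WRITE b=18  (b history now [(1, 18)])
v2: WRITE c=16  (c history now [(2, 16)])
READ b @v1: history=[(1, 18)] -> pick v1 -> 18
v3: WRITE c=14  (c history now [(2, 16), (3, 14)])
v4: WRITE c=14  (c history now [(2, 16), (3, 14), (4, 14)])
v5: WRITE b=9  (b history now [(1, 18), (5, 9)])
READ b @v2: history=[(1, 18), (5, 9)] -> pick v1 -> 18
v6: WRITE c=10  (c history now [(2, 16), (3, 14), (4, 14), (6, 10)])
v7: WRITE a=15  (a history now [(7, 15)])
v8: WRITE b=14  (b history now [(1, 18), (5, 9), (8, 14)])
v9: WRITE a=18  (a history now [(7, 15), (9, 18)])
v10: WRITE a=3  (a history now [(7, 15), (9, 18), (10, 3)])
v11: WRITE b=19  (b history now [(1, 18), (5, 9), (8, 14), (11, 19)])
v12: WRITE c=19  (c history now [(2, 16), (3, 14), (4, 14), (6, 10), (12, 19)])
v13: WRITE b=10  (b history now [(1, 18), (5, 9), (8, 14), (11, 19), (13, 10)])
v14: WRITE c=10  (c history now [(2, 16), (3, 14), (4, 14), (6, 10), (12, 19), (14, 10)])
v15: WRITE c=2  (c history now [(2, 16), (3, 14), (4, 14), (6, 10), (12, 19), (14, 10), (15, 2)])
v16: WRITE a=19  (a history now [(7, 15), (9, 18), (10, 3), (16, 19)])
v17: WRITE a=17  (a history now [(7, 15), (9, 18), (10, 3), (16, 19), (17, 17)])
v18: WRITE c=20  (c history now [(2, 16), (3, 14), (4, 14), (6, 10), (12, 19), (14, 10), (15, 2), (18, 20)])
v19: WRITE b=8  (b history now [(1, 18), (5, 9), (8, 14), (11, 19), (13, 10), (19, 8)])
v20: WRITE c=8  (c history now [(2, 16), (3, 14), (4, 14), (6, 10), (12, 19), (14, 10), (15, 2), (18, 20), (20, 8)])
v21: WRITE c=8  (c history now [(2, 16), (3, 14), (4, 14), (6, 10), (12, 19), (14, 10), (15, 2), (18, 20), (20, 8), (21, 8)])
v22: WRITE b=6  (b history now [(1, 18), (5, 9), (8, 14), (11, 19), (13, 10), (19, 8), (22, 6)])
v23: WRITE a=8  (a history now [(7, 15), (9, 18), (10, 3), (16, 19), (17, 17), (23, 8)])
v24: WRITE b=0  (b history now [(1, 18), (5, 9), (8, 14), (11, 19), (13, 10), (19, 8), (22, 6), (24, 0)])
READ c @v23: history=[(2, 16), (3, 14), (4, 14), (6, 10), (12, 19), (14, 10), (15, 2), (18, 20), (20, 8), (21, 8)] -> pick v21 -> 8
v25: WRITE b=20  (b history now [(1, 18), (5, 9), (8, 14), (11, 19), (13, 10), (19, 8), (22, 6), (24, 0), (25, 20)])
READ b @v4: history=[(1, 18), (5, 9), (8, 14), (11, 19), (13, 10), (19, 8), (22, 6), (24, 0), (25, 20)] -> pick v1 -> 18
v26: WRITE b=14  (b history now [(1, 18), (5, 9), (8, 14), (11, 19), (13, 10), (19, 8), (22, 6), (24, 0), (25, 20), (26, 14)])
v27: WRITE b=13  (b history now [(1, 18), (5, 9), (8, 14), (11, 19), (13, 10), (19, 8), (22, 6), (24, 0), (25, 20), (26, 14), (27, 13)])
READ b @v6: history=[(1, 18), (5, 9), (8, 14), (11, 19), (13, 10), (19, 8), (22, 6), (24, 0), (25, 20), (26, 14), (27, 13)] -> pick v5 -> 9
v28: WRITE c=12  (c history now [(2, 16), (3, 14), (4, 14), (6, 10), (12, 19), (14, 10), (15, 2), (18, 20), (20, 8), (21, 8), (28, 12)])
v29: WRITE c=13  (c history now [(2, 16), (3, 14), (4, 14), (6, 10), (12, 19), (14, 10), (15, 2), (18, 20), (20, 8), (21, 8), (28, 12), (29, 13)])
READ c @v27: history=[(2, 16), (3, 14), (4, 14), (6, 10), (12, 19), (14, 10), (15, 2), (18, 20), (20, 8), (21, 8), (28, 12), (29, 13)] -> pick v21 -> 8
READ a @v16: history=[(7, 15), (9, 18), (10, 3), (16, 19), (17, 17), (23, 8)] -> pick v16 -> 19
v30: WRITE c=16  (c history now [(2, 16), (3, 14), (4, 14), (6, 10), (12, 19), (14, 10), (15, 2), (18, 20), (20, 8), (21, 8), (28, 12), (29, 13), (30, 16)])
READ b @v26: history=[(1, 18), (5, 9), (8, 14), (11, 19), (13, 10), (19, 8), (22, 6), (24, 0), (25, 20), (26, 14), (27, 13)] -> pick v26 -> 14
READ c @v11: history=[(2, 16), (3, 14), (4, 14), (6, 10), (12, 19), (14, 10), (15, 2), (18, 20), (20, 8), (21, 8), (28, 12), (29, 13), (30, 16)] -> pick v6 -> 10

Answer: 18
18
8
18
9
8
19
14
10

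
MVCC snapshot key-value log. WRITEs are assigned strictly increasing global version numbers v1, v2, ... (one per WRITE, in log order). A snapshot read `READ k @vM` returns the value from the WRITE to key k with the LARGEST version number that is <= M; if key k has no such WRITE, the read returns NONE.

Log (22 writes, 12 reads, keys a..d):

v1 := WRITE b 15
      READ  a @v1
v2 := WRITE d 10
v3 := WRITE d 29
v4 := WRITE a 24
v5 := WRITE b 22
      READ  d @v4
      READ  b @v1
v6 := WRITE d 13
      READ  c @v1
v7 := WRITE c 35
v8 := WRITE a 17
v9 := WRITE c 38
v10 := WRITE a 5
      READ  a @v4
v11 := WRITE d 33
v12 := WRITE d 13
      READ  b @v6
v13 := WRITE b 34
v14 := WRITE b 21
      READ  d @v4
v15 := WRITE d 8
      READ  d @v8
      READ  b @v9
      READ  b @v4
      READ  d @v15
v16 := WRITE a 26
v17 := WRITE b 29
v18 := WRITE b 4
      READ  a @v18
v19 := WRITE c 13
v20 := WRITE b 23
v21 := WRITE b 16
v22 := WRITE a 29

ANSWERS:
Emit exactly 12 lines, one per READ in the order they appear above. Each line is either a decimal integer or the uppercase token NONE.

v1: WRITE b=15  (b history now [(1, 15)])
READ a @v1: history=[] -> no version <= 1 -> NONE
v2: WRITE d=10  (d history now [(2, 10)])
v3: WRITE d=29  (d history now [(2, 10), (3, 29)])
v4: WRITE a=24  (a history now [(4, 24)])
v5: WRITE b=22  (b history now [(1, 15), (5, 22)])
READ d @v4: history=[(2, 10), (3, 29)] -> pick v3 -> 29
READ b @v1: history=[(1, 15), (5, 22)] -> pick v1 -> 15
v6: WRITE d=13  (d history now [(2, 10), (3, 29), (6, 13)])
READ c @v1: history=[] -> no version <= 1 -> NONE
v7: WRITE c=35  (c history now [(7, 35)])
v8: WRITE a=17  (a history now [(4, 24), (8, 17)])
v9: WRITE c=38  (c history now [(7, 35), (9, 38)])
v10: WRITE a=5  (a history now [(4, 24), (8, 17), (10, 5)])
READ a @v4: history=[(4, 24), (8, 17), (10, 5)] -> pick v4 -> 24
v11: WRITE d=33  (d history now [(2, 10), (3, 29), (6, 13), (11, 33)])
v12: WRITE d=13  (d history now [(2, 10), (3, 29), (6, 13), (11, 33), (12, 13)])
READ b @v6: history=[(1, 15), (5, 22)] -> pick v5 -> 22
v13: WRITE b=34  (b history now [(1, 15), (5, 22), (13, 34)])
v14: WRITE b=21  (b history now [(1, 15), (5, 22), (13, 34), (14, 21)])
READ d @v4: history=[(2, 10), (3, 29), (6, 13), (11, 33), (12, 13)] -> pick v3 -> 29
v15: WRITE d=8  (d history now [(2, 10), (3, 29), (6, 13), (11, 33), (12, 13), (15, 8)])
READ d @v8: history=[(2, 10), (3, 29), (6, 13), (11, 33), (12, 13), (15, 8)] -> pick v6 -> 13
READ b @v9: history=[(1, 15), (5, 22), (13, 34), (14, 21)] -> pick v5 -> 22
READ b @v4: history=[(1, 15), (5, 22), (13, 34), (14, 21)] -> pick v1 -> 15
READ d @v15: history=[(2, 10), (3, 29), (6, 13), (11, 33), (12, 13), (15, 8)] -> pick v15 -> 8
v16: WRITE a=26  (a history now [(4, 24), (8, 17), (10, 5), (16, 26)])
v17: WRITE b=29  (b history now [(1, 15), (5, 22), (13, 34), (14, 21), (17, 29)])
v18: WRITE b=4  (b history now [(1, 15), (5, 22), (13, 34), (14, 21), (17, 29), (18, 4)])
READ a @v18: history=[(4, 24), (8, 17), (10, 5), (16, 26)] -> pick v16 -> 26
v19: WRITE c=13  (c history now [(7, 35), (9, 38), (19, 13)])
v20: WRITE b=23  (b history now [(1, 15), (5, 22), (13, 34), (14, 21), (17, 29), (18, 4), (20, 23)])
v21: WRITE b=16  (b history now [(1, 15), (5, 22), (13, 34), (14, 21), (17, 29), (18, 4), (20, 23), (21, 16)])
v22: WRITE a=29  (a history now [(4, 24), (8, 17), (10, 5), (16, 26), (22, 29)])

Answer: NONE
29
15
NONE
24
22
29
13
22
15
8
26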